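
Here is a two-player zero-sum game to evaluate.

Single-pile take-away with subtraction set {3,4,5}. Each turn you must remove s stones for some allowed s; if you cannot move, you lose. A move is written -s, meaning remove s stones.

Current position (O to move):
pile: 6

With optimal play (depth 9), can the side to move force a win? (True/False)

[6] O move#1: -3:-1/3, -4:+1/2*, -5:+1/1
[2] end (terminal -1, X#2); searched 6 to 9

O winning at [6]: True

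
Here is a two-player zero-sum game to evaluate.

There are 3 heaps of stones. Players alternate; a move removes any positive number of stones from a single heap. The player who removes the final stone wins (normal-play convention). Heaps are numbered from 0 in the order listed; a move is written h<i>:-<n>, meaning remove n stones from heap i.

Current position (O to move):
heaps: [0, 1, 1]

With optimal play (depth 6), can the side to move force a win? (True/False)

p1 O@[(0,1,1)]: h1:-1[(0,0,1)]-1* h2:-1[(0,1,0)]-1
p2 X@[(0,0,1)]: h2:-1[(0,0,0)]+1*
p3 O@[(0,0,0)] terminal -1; root [(0,1,1)] d6

O winning at [(0,1,1)]: False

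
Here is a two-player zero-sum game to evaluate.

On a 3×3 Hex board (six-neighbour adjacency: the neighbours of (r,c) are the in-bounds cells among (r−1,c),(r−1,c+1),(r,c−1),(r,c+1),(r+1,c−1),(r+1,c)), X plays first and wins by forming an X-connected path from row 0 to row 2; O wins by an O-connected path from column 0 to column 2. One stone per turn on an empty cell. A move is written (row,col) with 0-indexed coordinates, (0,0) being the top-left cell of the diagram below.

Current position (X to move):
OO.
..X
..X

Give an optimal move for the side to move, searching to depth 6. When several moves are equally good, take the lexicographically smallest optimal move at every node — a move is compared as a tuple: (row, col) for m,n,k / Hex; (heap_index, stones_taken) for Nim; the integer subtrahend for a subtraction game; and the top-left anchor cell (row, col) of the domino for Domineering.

[OO./..X/..X] X move#1: (0,2):+1/OOX/..X/..X*, (1,0):-1/OO./X.X/..X, (1,1):-1/OO./.XX/..X, (2,0):-1/OO./..X/X.X, (2,1):-1/OO./..X/.XX
[OOX/..X/..X] end (terminal -1, O#2); searched OO./..X/..X to 6

X's best at [OO./..X/..X]: (0,2)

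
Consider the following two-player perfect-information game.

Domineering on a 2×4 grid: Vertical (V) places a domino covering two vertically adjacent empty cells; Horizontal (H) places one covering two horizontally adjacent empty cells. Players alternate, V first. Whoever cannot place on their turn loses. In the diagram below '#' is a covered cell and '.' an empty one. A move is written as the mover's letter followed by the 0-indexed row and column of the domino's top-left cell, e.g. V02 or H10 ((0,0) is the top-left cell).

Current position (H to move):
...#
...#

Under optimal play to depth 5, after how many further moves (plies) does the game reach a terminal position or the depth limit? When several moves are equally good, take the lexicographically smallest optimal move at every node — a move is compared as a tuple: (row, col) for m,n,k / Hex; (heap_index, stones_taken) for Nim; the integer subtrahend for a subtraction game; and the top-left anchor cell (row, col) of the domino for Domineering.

[...#/...#] H move#1: H00:+1/##.#/...#*, H01:+1/.###/...#, H10:+1/...#/##.#, H11:+1/...#/.###
[##.#/...#] V move#2: V02:-1/####/..##*
[####/..##] H move#3: H10:+1/####/####*
[####/####] end (terminal -1, V#4); searched ...#/...# to 5

PV length from [...#/...#]: 3 plies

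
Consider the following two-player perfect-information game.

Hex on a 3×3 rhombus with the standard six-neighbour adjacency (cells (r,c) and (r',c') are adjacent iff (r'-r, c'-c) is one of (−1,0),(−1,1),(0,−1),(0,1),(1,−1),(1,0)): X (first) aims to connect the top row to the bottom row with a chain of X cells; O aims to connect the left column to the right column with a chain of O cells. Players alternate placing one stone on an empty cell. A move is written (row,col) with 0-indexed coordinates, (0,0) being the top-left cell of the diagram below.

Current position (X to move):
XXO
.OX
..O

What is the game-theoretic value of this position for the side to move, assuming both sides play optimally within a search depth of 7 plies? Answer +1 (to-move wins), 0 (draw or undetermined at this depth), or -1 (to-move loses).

value(XXO/.OX/..O, X) = -1

ply 1, X at XXO/.OX/..O | (1,0)=-1→XXO/XOX/..O*; (2,0)=-1→XXO/.OX/X.O; (2,1)=-1→XXO/.OX/.XO
ply 2, O at XXO/XOX/..O | (2,0)=+1→XXO/XOX/O.O*; (2,1)=-1→XXO/XOX/.OO
ply 3: XXO/XOX/O.O is terminal -1 (X); from XXO/.OX/..O depth 7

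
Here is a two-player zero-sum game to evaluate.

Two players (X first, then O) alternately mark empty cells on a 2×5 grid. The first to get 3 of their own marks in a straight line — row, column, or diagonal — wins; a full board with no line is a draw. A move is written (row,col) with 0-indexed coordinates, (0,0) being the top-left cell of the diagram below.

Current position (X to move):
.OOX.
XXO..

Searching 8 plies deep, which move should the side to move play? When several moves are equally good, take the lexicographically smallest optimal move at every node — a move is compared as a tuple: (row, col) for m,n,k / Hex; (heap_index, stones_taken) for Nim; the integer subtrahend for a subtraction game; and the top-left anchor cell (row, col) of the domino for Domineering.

X's best at [.OOX./XXO..]: (0,0)

ply 1, X at .OOX./XXO.. | (0,0)=+0→XOOX./XXO..*; (0,4)=-1→.OOXX/XXO..; (1,3)=-1→.OOX./XXOX.; (1,4)=-1→.OOX./XXO.X
ply 2, O at XOOX./XXO.. | (0,4)=+0→XOOXO/XXO..*; (1,3)=+0→XOOX./XXOO.; (1,4)=+0→XOOX./XXO.O
ply 3, X at XOOXO/XXO.. | (1,3)=+0→XOOXO/XXOX.*; (1,4)=+0→XOOXO/XXO.X
ply 4, O at XOOXO/XXOX. | (1,4)=+0→XOOXO/XXOXO*
ply 5: XOOXO/XXOXO is terminal +0 (X); from .OOX./XXO.. depth 8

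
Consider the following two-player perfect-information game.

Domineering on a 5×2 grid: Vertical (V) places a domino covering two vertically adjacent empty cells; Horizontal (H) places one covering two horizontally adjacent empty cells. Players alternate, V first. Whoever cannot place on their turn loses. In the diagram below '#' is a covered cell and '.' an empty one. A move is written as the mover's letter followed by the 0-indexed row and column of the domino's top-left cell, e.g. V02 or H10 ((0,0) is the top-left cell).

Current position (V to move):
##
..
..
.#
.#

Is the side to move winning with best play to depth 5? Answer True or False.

V winning at [##/../../.#/.#]: True

ply 1, V at ##/../../.#/.# | V10=+1→##/#./#./.#/.#*; V11=+1→##/.#/.#/.#/.#; V20=-1→##/../#./##/.#; V30=-1→##/../../##/##
ply 2: ##/#./#./.#/.# is terminal -1 (H); from ##/../../.#/.# depth 5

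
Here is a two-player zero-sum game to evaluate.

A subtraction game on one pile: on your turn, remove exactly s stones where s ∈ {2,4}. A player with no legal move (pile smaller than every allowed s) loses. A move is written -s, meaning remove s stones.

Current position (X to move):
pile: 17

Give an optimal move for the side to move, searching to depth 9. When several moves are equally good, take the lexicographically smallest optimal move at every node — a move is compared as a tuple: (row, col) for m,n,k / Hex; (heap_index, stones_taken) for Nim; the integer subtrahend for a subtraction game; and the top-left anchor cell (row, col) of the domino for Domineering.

X's best at [17]: -4

ply 1, X at 17 | -2=-1→15; -4=+1→13*
ply 2, O at 13 | -2=-1→11*; -4=-1→9
ply 3, X at 11 | -2=-1→9; -4=+1→7*
ply 4, O at 7 | -2=-1→5*; -4=-1→3
ply 5, X at 5 | -2=-1→3; -4=+1→1*
ply 6: 1 is terminal -1 (O); from 17 depth 9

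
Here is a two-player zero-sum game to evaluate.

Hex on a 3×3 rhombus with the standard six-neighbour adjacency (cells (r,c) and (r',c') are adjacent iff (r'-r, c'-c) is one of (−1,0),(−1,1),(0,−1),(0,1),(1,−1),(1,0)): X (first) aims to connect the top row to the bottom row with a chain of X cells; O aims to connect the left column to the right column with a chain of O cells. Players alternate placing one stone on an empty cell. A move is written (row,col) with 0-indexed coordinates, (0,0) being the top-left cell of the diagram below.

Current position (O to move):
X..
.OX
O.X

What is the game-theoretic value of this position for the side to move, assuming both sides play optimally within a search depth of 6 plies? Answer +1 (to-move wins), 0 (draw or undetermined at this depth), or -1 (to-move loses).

ply 1, O at X../.OX/O.X | (0,1)=-1→XO./.OX/O.X; (0,2)=+1→X.O/.OX/O.X*; (1,0)=-1→X../OOX/O.X; (2,1)=-1→X../.OX/OOX
ply 2: X.O/.OX/O.X is terminal -1 (X); from X../.OX/O.X depth 6

value(X../.OX/O.X, O) = +1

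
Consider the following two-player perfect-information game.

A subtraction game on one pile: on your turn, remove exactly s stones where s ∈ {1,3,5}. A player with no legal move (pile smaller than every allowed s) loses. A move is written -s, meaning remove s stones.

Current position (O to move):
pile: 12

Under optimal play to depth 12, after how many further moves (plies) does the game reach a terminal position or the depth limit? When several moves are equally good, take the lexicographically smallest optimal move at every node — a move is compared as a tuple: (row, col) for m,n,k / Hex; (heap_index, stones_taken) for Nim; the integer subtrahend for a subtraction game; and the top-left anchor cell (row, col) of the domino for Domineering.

PV length from [12]: 12 plies

ply 1, O at 12 | -1=-1→11*; -3=-1→9; -5=-1→7
ply 2, X at 11 | -1=+1→10*; -3=+1→8; -5=+1→6
ply 3, O at 10 | -1=-1→9*; -3=-1→7; -5=-1→5
ply 4, X at 9 | -1=+1→8*; -3=+1→6; -5=+1→4
ply 5, O at 8 | -1=-1→7*; -3=-1→5; -5=-1→3
ply 6, X at 7 | -1=+1→6*; -3=+1→4; -5=+1→2
ply 7, O at 6 | -1=-1→5*; -3=-1→3; -5=-1→1
ply 8, X at 5 | -1=+1→4*; -3=+1→2; -5=+1→0
ply 9, O at 4 | -1=-1→3*; -3=-1→1
ply 10, X at 3 | -1=+1→2*; -3=+1→0
ply 11, O at 2 | -1=-1→1*
ply 12, X at 1 | -1=+1→0*
ply 13: 0 is terminal -1 (O); from 12 depth 12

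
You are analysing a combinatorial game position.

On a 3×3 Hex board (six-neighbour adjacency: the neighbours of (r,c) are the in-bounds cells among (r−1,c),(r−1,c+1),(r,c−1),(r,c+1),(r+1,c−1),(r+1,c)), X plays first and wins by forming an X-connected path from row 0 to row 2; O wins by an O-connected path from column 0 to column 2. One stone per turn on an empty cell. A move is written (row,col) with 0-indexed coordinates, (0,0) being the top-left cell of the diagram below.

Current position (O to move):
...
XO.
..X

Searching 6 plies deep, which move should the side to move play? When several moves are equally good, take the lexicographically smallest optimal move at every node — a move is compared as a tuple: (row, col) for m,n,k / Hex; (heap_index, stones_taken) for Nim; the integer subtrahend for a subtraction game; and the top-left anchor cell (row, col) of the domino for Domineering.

p1 O@[.../XO./..X]: (0,0)[O../XO./..X]+1* (0,1)[.O./XO./..X]+1 (0,2)[..O/XO./..X]-1 (1,2)[.../XOO/..X]-1 (2,0)[.../XO./O.X]+1 (2,1)[.../XO./.OX]-1
p2 X@[O../XO./..X]: (0,1)[OX./XO./..X]-1* (0,2)[O.X/XO./..X]-1 (1,2)[O../XOX/..X]-1 (2,0)[O../XO./X.X]-1 (2,1)[O../XO./.XX]-1
p3 O@[OX./XO./..X]: (0,2)[OXO/XO./..X]-1 (1,2)[OX./XOO/..X]-1 (2,0)[OX./XO./O.X]+1* (2,1)[OX./XO./.OX]-1
p4 X@[OX./XO./O.X]: (0,2)[OXX/XO./O.X]-1* (1,2)[OX./XOX/O.X]-1 (2,1)[OX./XO./OXX]-1
p5 O@[OXX/XO./O.X]: (1,2)[OXX/XOO/O.X]+1* (2,1)[OXX/XO./OOX]-1
p6 X@[OXX/XOO/O.X] terminal -1; root [.../XO./..X] d6

O's best at [.../XO./..X]: (0,0)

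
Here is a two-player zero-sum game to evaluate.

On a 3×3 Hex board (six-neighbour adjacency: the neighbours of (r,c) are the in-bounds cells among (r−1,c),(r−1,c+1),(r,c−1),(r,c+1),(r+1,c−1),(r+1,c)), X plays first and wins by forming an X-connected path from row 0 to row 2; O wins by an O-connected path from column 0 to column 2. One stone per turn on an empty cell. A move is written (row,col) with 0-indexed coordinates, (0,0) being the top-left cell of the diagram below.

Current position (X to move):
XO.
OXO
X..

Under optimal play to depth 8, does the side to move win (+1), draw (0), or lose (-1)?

value(XO./OXO/X.., X) = +1

[XO./OXO/X..] X move#1: (0,2):+1/XOX/OXO/X..*, (2,1):-1/XO./OXO/XX., (2,2):-1/XO./OXO/X.X
[XOX/OXO/X..] end (terminal -1, O#2); searched XO./OXO/X.. to 8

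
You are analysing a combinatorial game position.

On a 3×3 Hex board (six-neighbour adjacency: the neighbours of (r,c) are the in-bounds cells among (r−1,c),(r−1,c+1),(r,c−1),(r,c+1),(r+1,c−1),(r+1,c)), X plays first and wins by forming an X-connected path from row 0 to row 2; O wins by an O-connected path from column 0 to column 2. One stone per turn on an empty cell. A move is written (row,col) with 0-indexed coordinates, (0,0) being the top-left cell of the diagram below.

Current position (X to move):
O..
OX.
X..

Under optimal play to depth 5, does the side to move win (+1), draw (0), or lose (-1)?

ply 1, X at O../OX./X.. | (0,1)=+1→OX./OX./X..*; (0,2)=+1→O.X/OX./X..; (1,2)=+1→O../OXX/X..; (2,1)=+1→O../OX./XX.; (2,2)=+1→O../OX./X.X
ply 2: OX./OX./X.. is terminal -1 (O); from O../OX./X.. depth 5

value(O../OX./X.., X) = +1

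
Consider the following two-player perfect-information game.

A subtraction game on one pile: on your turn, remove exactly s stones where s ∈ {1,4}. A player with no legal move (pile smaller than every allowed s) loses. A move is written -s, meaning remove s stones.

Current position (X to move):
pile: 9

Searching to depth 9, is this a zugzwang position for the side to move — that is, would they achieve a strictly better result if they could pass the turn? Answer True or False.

zugzwang(9, X) = False

ply 1, X at 9 | -1=-1→8; -4=+1→5*
ply 2, O at 5 | -1=-1→4*; -4=-1→1
ply 3, X at 4 | -1=-1→3; -4=+1→0*
ply 4: 0 is terminal -1 (O); from 9 depth 9
if X skipped the turn, O would face:
~ ply 1, O at 9 | -1=-1→8; -4=+1→5*
~ ply 2, X at 5 | -1=-1→4*; -4=-1→1
~ ply 3, O at 4 | -1=-1→3; -4=+1→0*
~ ply 4: 0 is terminal -1 (X); from 9 depth 9
compare (X): move=+1 vs pass=-1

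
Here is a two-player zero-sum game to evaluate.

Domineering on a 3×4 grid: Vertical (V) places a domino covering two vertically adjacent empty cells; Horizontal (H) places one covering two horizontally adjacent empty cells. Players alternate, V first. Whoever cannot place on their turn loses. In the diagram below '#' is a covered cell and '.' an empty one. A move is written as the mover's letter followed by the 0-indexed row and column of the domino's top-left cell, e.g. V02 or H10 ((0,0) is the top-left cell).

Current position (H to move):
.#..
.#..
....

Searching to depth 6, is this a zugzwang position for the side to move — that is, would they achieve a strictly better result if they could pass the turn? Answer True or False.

zugzwang(.#../.#../...., H) = False

p1 H@[.#../.#../....]: H02[.###/.#../....]-1 H12[.#../.###/....]+1* H20[.#../.#../##..]-1 H21[.#../.#../.##.]-1 H22[.#../.#../..##]-1
p2 V@[.#../.###/....]: V00[##../####/....]-1* V10[.#../####/#...]-1
p3 H@[##../####/....]: H02[####/####/....]+1* H20[##../####/##..]+1 H21[##../####/.##.]+1 H22[##../####/..##]+1
p4 V@[####/####/....] terminal -1; root [.#../.#../....] d6
suppose H passes — search the same position with V to move:
pass> p1 V@[.#../.#../....]: V00[##../##../....]-1 V02[.##./.##./....]+1* V03[.#.#/.#.#/....]+1 V10[.#../##../#...]-1 V12[.#../.##./..#.]+1 V13[.#../.#.#/...#]+1
pass> p2 H@[.##./.##./....]: H20[.##./.##./##..]-1* H21[.##./.##./.##.]-1 H22[.##./.##./..##]-1
pass> p3 V@[.##./.##./##..]: V00[###./###./##..]+1* V03[.###/.###/##..]+1 V13[.##./.###/##.#]+1
pass> p4 H@[###./###./##..]: H22[###./###./####]-1*
pass> p5 V@[###./###./####]: V03[####/####/####]+1*
pass> p6 H@[####/####/####] terminal -1; root [.#../.#../....] d6
for H: play +1, pass -1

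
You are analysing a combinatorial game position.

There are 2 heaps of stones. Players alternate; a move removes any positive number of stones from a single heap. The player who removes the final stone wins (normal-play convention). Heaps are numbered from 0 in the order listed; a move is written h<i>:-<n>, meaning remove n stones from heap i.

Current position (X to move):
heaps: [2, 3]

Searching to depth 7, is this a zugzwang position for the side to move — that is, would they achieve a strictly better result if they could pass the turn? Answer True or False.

ply 1, X at (2,3) | h0:-1=-1→(1,3); h0:-2=-1→(0,3); h1:-1=+1→(2,2)*; h1:-2=-1→(2,1); h1:-3=-1→(2,0)
ply 2, O at (2,2) | h0:-1=-1→(1,2)*; h0:-2=-1→(0,2); h1:-1=-1→(2,1); h1:-2=-1→(2,0)
ply 3, X at (1,2) | h0:-1=-1→(0,2); h1:-1=+1→(1,1)*; h1:-2=-1→(1,0)
ply 4, O at (1,1) | h0:-1=-1→(0,1)*; h1:-1=-1→(1,0)
ply 5, X at (0,1) | h1:-1=+1→(0,0)*
ply 6: (0,0) is terminal -1 (O); from (2,3) depth 7
suppose X passes — search the same position with O to move:
pass> ply 1, O at (2,3) | h0:-1=-1→(1,3); h0:-2=-1→(0,3); h1:-1=+1→(2,2)*; h1:-2=-1→(2,1); h1:-3=-1→(2,0)
pass> ply 2, X at (2,2) | h0:-1=-1→(1,2)*; h0:-2=-1→(0,2); h1:-1=-1→(2,1); h1:-2=-1→(2,0)
pass> ply 3, O at (1,2) | h0:-1=-1→(0,2); h1:-1=+1→(1,1)*; h1:-2=-1→(1,0)
pass> ply 4, X at (1,1) | h0:-1=-1→(0,1)*; h1:-1=-1→(1,0)
pass> ply 5, O at (0,1) | h1:-1=+1→(0,0)*
pass> ply 6: (0,0) is terminal -1 (X); from (2,3) depth 7
for X: play +1, pass -1

zugzwang((2,3), X) = False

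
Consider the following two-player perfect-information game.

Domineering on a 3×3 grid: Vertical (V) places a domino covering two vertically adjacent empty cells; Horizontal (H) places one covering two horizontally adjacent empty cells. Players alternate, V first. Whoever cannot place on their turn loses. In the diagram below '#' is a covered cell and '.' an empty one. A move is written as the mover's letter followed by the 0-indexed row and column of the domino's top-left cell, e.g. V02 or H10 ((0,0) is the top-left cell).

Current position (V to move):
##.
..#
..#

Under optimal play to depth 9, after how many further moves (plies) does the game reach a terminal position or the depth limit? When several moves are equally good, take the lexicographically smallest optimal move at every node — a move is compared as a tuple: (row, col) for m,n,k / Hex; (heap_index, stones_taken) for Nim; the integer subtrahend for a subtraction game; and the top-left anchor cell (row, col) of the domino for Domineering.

PV length from [##./..#/..#]: 1 ply

ply 1, V at ##./..#/..# | V10=+1→##./#.#/#.#*; V11=+1→##./.##/.##
ply 2: ##./#.#/#.# is terminal -1 (H); from ##./..#/..# depth 9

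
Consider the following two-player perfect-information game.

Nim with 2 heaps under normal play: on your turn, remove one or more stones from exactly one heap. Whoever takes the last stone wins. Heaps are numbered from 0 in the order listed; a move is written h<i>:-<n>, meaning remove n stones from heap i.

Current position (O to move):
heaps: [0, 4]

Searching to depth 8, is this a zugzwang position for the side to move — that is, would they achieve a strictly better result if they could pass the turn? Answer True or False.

ply 1, O at (0,4) | h1:-1=-1→(0,3); h1:-2=-1→(0,2); h1:-3=-1→(0,1); h1:-4=+1→(0,0)*
ply 2: (0,0) is terminal -1 (X); from (0,4) depth 8
suppose O passes — search the same position with X to move:
pass> ply 1, X at (0,4) | h1:-1=-1→(0,3); h1:-2=-1→(0,2); h1:-3=-1→(0,1); h1:-4=+1→(0,0)*
pass> ply 2: (0,0) is terminal -1 (O); from (0,4) depth 8
for O: play +1, pass -1

zugzwang((0,4), O) = False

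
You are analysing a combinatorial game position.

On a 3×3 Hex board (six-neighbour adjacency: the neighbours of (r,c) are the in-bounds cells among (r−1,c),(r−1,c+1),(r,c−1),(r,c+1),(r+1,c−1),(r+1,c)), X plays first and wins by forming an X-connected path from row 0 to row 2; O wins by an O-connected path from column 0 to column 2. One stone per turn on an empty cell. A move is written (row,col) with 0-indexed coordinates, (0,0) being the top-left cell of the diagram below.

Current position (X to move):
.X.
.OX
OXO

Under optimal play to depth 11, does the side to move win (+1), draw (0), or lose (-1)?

p1 X@[.X./.OX/OXO]: (0,0)[XX./.OX/OXO]-1 (0,2)[.XX/.OX/OXO]+1* (1,0)[.X./XOX/OXO]-1
p2 O@[.XX/.OX/OXO] terminal -1; root [.X./.OX/OXO] d11

value(.X./.OX/OXO, X) = +1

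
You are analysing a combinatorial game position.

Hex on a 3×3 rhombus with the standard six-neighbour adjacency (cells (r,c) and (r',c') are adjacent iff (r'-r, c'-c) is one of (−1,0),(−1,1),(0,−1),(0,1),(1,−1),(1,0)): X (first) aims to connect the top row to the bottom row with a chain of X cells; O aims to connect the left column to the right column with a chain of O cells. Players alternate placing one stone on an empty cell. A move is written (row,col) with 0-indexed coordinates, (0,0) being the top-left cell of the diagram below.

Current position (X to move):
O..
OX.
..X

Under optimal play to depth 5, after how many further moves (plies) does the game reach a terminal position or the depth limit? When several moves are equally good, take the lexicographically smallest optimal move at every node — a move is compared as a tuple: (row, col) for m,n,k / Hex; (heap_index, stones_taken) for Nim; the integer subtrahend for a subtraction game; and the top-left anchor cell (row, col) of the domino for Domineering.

ply 1, X at O../OX./..X | (0,1)=+1→OX./OX./..X*; (0,2)=+1→O.X/OX./..X; (1,2)=+1→O../OXX/..X; (2,0)=+1→O../OX./X.X; (2,1)=+1→O../OX./.XX
ply 2, O at OX./OX./..X | (0,2)=-1→OXO/OX./..X*; (1,2)=-1→OX./OXO/..X; (2,0)=-1→OX./OX./O.X; (2,1)=-1→OX./OX./.OX
ply 3, X at OXO/OX./..X | (1,2)=+1→OXO/OXX/..X*; (2,0)=+1→OXO/OX./X.X; (2,1)=+1→OXO/OX./.XX
ply 4: OXO/OXX/..X is terminal -1 (O); from O../OX./..X depth 5

PV length from [O../OX./..X]: 3 plies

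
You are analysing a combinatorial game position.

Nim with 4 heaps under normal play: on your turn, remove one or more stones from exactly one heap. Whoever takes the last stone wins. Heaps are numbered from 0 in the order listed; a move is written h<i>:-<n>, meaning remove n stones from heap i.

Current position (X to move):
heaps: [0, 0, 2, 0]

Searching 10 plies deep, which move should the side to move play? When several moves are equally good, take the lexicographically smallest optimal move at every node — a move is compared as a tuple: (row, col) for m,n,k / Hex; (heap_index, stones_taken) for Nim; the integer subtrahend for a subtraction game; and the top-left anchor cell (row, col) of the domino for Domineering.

p1 X@[(0,0,2,0)]: h2:-1[(0,0,1,0)]-1 h2:-2[(0,0,0,0)]+1*
p2 O@[(0,0,0,0)] terminal -1; root [(0,0,2,0)] d10

X's best at [(0,0,2,0)]: h2:-2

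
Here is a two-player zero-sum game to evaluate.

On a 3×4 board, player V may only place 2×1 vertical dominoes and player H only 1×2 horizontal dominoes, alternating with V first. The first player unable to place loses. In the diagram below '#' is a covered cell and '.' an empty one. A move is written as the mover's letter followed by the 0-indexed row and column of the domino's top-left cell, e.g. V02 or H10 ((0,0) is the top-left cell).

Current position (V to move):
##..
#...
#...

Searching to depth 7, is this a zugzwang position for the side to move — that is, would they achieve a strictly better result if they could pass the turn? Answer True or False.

zugzwang(##../#.../#..., V) = False

[##../#.../#...] V move#1: V02:+1/###./#.#./#...*, V03:-1/##.#/#..#/#..., V11:-1/##../##../##.., V12:+1/##../#.#./#.#., V13:-1/##../#..#/#..#
[###./#.#./#...] H move#2: H21:-1/###./#.#./###.*, H22:-1/###./#.#./#.##
[###./#.#./###.] V move#3: V03:+1/####/#.##/###.*, V13:+1/###./#.##/####
[####/#.##/###.] end (terminal -1, H#4); searched ##../#.../#... to 7
if V skipped the turn, H would face:
~ [##../#.../#...] H move#1: H02:-1/####/#.../#..., H11:+1/##../###./#...*, H12:+1/##../#.##/#..., H21:-1/##../#.../###., H22:-1/##../#.../#.##
~ [##../###./#...] V move#2: V03:-1/##.#/####/#...*, V13:-1/##../####/#..#
~ [##.#/####/#...] H move#3: H21:+1/##.#/####/###.*, H22:+1/##.#/####/#.##
~ [##.#/####/###.] end (terminal -1, V#4); searched ##../#.../#... to 7
compare (V): move=+1 vs pass=-1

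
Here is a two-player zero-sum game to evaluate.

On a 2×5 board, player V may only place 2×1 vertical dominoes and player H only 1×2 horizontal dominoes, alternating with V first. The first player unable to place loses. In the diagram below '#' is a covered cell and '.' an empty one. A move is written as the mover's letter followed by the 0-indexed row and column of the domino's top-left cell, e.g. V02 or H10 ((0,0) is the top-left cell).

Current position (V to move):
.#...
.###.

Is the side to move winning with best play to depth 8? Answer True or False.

p1 V@[.#.../.###.]: V00[##.../####.]-1 V04[.#..#/.####]+1*
p2 H@[.#..#/.####]: H02[.####/.####]-1*
p3 V@[.####/.####]: V00[#####/#####]+1*
p4 H@[#####/#####] terminal -1; root [.#.../.###.] d8

V winning at [.#.../.###.]: True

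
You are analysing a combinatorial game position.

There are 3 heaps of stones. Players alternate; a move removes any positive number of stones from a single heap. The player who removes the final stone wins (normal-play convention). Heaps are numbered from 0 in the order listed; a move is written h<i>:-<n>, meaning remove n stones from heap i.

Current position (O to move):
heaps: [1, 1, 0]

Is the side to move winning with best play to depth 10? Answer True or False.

p1 O@[(1,1,0)]: h0:-1[(0,1,0)]-1* h1:-1[(1,0,0)]-1
p2 X@[(0,1,0)]: h1:-1[(0,0,0)]+1*
p3 O@[(0,0,0)] terminal -1; root [(1,1,0)] d10

O winning at [(1,1,0)]: False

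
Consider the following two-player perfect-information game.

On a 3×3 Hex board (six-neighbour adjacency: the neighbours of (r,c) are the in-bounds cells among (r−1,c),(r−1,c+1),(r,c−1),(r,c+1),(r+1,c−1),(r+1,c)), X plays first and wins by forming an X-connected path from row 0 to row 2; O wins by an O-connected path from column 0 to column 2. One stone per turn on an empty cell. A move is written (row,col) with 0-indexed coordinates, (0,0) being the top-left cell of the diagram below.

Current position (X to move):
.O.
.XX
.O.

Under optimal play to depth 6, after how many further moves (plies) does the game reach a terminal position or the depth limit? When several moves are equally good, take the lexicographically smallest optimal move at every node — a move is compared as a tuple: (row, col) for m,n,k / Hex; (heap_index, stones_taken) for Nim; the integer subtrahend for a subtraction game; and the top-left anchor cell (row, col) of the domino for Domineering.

p1 X@[.O./.XX/.O.]: (0,0)[XO./.XX/.O.]+1* (0,2)[.OX/.XX/.O.]+1 (1,0)[.O./XXX/.O.]+1 (2,0)[.O./.XX/XO.]-1 (2,2)[.O./.XX/.OX]-1
p2 O@[XO./.XX/.O.]: (0,2)[XOO/.XX/.O.]-1* (1,0)[XO./OXX/.O.]-1 (2,0)[XO./.XX/OO.]-1 (2,2)[XO./.XX/.OO]-1
p3 X@[XOO/.XX/.O.]: (1,0)[XOO/XXX/.O.]+1* (2,0)[XOO/.XX/XO.]-1 (2,2)[XOO/.XX/.OX]-1
p4 O@[XOO/XXX/.O.]: (2,0)[XOO/XXX/OO.]-1* (2,2)[XOO/XXX/.OO]-1
p5 X@[XOO/XXX/OO.]: (2,2)[XOO/XXX/OOX]+1*
p6 O@[XOO/XXX/OOX] terminal -1; root [.O./.XX/.O.] d6

PV length from [.O./.XX/.O.]: 5 plies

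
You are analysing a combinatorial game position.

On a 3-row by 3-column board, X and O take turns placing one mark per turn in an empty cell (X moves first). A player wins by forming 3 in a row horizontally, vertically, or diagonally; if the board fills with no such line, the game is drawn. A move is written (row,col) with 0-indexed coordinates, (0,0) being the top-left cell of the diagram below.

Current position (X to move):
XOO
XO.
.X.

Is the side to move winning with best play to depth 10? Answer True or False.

p1 X@[XOO/XO./.X.]: (1,2)[XOO/XOX/.X.]-1 (2,0)[XOO/XO./XX.]+1* (2,2)[XOO/XO./.XX]-1
p2 O@[XOO/XO./XX.] terminal -1; root [XOO/XO./.X.] d10

X winning at [XOO/XO./.X.]: True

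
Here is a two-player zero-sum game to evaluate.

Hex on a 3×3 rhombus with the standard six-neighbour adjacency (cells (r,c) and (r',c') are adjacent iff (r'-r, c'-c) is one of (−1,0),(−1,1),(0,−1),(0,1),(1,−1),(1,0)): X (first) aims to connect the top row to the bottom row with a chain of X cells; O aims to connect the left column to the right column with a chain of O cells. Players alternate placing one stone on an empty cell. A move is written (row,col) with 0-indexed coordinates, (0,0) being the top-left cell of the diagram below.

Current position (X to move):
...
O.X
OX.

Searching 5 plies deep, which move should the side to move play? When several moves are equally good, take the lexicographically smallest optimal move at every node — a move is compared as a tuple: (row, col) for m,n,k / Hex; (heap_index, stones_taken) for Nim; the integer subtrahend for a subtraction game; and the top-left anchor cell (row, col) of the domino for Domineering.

X's best at [.../O.X/OX.]: (0,1)

ply 1, X at .../O.X/OX. | (0,0)=-1→X../O.X/OX.; (0,1)=+1→.X./O.X/OX.*; (0,2)=+1→..X/O.X/OX.; (1,1)=+1→.../OXX/OX.; (2,2)=-1→.../O.X/OXX
ply 2, O at .X./O.X/OX. | (0,0)=-1→OX./O.X/OX.*; (0,2)=-1→.XO/O.X/OX.; (1,1)=-1→.X./OOX/OX.; (2,2)=-1→.X./O.X/OXO
ply 3, X at OX./O.X/OX. | (0,2)=+1→OXX/O.X/OX.*; (1,1)=+1→OX./OXX/OX.; (2,2)=+1→OX./O.X/OXX
ply 4: OXX/O.X/OX. is terminal -1 (O); from .../O.X/OX. depth 5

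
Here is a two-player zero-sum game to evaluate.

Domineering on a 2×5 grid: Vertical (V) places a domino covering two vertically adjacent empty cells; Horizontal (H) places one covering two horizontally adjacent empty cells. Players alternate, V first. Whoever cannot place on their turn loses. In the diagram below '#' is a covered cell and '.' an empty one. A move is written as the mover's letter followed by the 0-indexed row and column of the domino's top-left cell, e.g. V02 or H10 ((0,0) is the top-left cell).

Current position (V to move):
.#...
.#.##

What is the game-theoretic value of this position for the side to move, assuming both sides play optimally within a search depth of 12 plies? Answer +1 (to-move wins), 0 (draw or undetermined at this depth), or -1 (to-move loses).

value(.#.../.#.##, V) = +1

ply 1, V at .#.../.#.## | V00=-1→##.../##.##; V02=+1→.##../.####*
ply 2, H at .##../.#### | H03=-1→.####/.####*
ply 3, V at .####/.#### | V00=+1→#####/#####*
ply 4: #####/##### is terminal -1 (H); from .#.../.#.## depth 12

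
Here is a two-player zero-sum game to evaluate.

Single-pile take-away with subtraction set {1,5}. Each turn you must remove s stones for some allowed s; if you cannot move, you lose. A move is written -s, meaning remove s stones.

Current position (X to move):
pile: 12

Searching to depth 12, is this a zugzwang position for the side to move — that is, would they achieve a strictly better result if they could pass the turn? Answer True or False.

zugzwang(12, X) = True

[12] X move#1: -1:-1/11*, -5:-1/7
[11] O move#2: -1:+1/10*, -5:+1/6
[10] X move#3: -1:-1/9*, -5:-1/5
[9] O move#4: -1:+1/8*, -5:+1/4
[8] X move#5: -1:-1/7*, -5:-1/3
[7] O move#6: -1:+1/6*, -5:+1/2
[6] X move#7: -1:-1/5*, -5:-1/1
[5] O move#8: -1:+1/4*, -5:+1/0
[4] X move#9: -1:-1/3*
[3] O move#10: -1:+1/2*
[2] X move#11: -1:-1/1*
[1] O move#12: -1:+1/0*
[0] end (terminal -1, X#13); searched 12 to 12
suppose X passes — search the same position with O to move:
pass> [12] O move#1: -1:-1/11*, -5:-1/7
pass> [11] X move#2: -1:+1/10*, -5:+1/6
pass> [10] O move#3: -1:-1/9*, -5:-1/5
pass> [9] X move#4: -1:+1/8*, -5:+1/4
pass> [8] O move#5: -1:-1/7*, -5:-1/3
pass> [7] X move#6: -1:+1/6*, -5:+1/2
pass> [6] O move#7: -1:-1/5*, -5:-1/1
pass> [5] X move#8: -1:+1/4*, -5:+1/0
pass> [4] O move#9: -1:-1/3*
pass> [3] X move#10: -1:+1/2*
pass> [2] O move#11: -1:-1/1*
pass> [1] X move#12: -1:+1/0*
pass> [0] end (terminal -1, O#13); searched 12 to 12
for X: play -1, pass +1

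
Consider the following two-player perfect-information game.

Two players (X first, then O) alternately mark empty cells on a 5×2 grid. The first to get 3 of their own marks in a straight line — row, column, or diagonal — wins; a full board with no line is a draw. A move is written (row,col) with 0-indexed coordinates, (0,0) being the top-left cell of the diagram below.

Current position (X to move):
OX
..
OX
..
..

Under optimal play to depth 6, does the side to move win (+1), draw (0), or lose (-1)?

p1 X@[OX/../OX/../..]: (1,0)[OX/X./OX/../..]+0 (1,1)[OX/.X/OX/../..]+1* (3,0)[OX/../OX/X./..]-1 (3,1)[OX/../OX/.X/..]-1 (4,0)[OX/../OX/../X.]-1 (4,1)[OX/../OX/../.X]-1
p2 O@[OX/.X/OX/../..] terminal -1; root [OX/../OX/../..] d6

value(OX/../OX/../.., X) = +1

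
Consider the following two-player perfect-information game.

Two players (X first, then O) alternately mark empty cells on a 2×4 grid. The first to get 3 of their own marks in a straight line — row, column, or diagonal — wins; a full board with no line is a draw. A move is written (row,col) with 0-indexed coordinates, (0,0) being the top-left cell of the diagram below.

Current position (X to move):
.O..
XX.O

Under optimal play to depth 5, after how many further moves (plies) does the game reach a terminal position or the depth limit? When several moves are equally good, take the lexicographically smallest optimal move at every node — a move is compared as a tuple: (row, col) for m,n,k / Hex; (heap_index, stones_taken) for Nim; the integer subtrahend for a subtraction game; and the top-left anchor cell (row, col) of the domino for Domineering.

[.O../XX.O] X move#1: (0,0):+0/XO../XX.O, (0,2):+0/.OX./XX.O, (0,3):+0/.O.X/XX.O, (1,2):+1/.O../XXXO*
[.O../XXXO] end (terminal -1, O#2); searched .O../XX.O to 5

PV length from [.O../XX.O]: 1 ply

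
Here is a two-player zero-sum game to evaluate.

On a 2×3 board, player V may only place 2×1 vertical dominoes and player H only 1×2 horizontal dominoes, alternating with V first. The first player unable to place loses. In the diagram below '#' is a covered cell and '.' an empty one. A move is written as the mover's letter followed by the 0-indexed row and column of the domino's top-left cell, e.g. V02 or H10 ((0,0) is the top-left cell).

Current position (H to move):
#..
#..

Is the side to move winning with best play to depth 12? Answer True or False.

H winning at [#../#..]: True

[#../#..] H move#1: H01:+1/###/#..*, H11:+1/#../###
[###/#..] end (terminal -1, V#2); searched #../#.. to 12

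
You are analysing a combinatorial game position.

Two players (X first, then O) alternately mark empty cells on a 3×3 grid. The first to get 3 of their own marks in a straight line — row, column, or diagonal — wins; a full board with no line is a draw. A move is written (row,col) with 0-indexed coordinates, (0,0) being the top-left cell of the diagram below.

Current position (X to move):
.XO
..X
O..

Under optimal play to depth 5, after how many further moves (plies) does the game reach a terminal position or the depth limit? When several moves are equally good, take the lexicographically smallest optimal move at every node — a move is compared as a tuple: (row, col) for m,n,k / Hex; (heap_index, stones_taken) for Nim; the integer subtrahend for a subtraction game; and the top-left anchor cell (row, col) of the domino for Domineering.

PV length from [.XO/..X/O..]: 3 plies

p1 X@[.XO/..X/O..]: (0,0)[XXO/..X/O..]-1 (1,0)[.XO/X.X/O..]-1 (1,1)[.XO/.XX/O..]+1* (2,1)[.XO/..X/OX.]-1 (2,2)[.XO/..X/O.X]-1
p2 O@[.XO/.XX/O..]: (0,0)[OXO/.XX/O..]-1* (1,0)[.XO/OXX/O..]-1 (2,1)[.XO/.XX/OO.]-1 (2,2)[.XO/.XX/O.O]-1
p3 X@[OXO/.XX/O..]: (1,0)[OXO/XXX/O..]+1* (2,1)[OXO/.XX/OX.]+1 (2,2)[OXO/.XX/O.X]-1
p4 O@[OXO/XXX/O..] terminal -1; root [.XO/..X/O..] d5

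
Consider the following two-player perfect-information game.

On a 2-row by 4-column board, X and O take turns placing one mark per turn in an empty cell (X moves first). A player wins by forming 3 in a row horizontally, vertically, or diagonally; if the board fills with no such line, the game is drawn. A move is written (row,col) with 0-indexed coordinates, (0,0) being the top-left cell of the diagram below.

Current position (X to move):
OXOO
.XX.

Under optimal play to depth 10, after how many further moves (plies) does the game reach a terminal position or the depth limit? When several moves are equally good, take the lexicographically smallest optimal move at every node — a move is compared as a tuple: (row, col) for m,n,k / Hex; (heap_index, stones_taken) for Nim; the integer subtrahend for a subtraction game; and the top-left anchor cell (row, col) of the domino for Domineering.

ply 1, X at OXOO/.XX. | (1,0)=+1→OXOO/XXX.*; (1,3)=+1→OXOO/.XXX
ply 2: OXOO/XXX. is terminal -1 (O); from OXOO/.XX. depth 10

PV length from [OXOO/.XX.]: 1 ply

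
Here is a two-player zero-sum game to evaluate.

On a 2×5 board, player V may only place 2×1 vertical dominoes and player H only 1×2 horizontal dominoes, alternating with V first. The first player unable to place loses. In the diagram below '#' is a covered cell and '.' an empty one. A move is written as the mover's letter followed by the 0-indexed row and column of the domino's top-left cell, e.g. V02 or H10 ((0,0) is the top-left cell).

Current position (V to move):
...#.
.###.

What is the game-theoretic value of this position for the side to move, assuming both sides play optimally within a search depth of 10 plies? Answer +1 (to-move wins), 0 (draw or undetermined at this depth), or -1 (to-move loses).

value(...#./.###., V) = +1

[...#./.###.] V move#1: V00:+1/#..#./####.*, V04:-1/...##/.####
[#..#./####.] H move#2: H01:-1/####./####.*
[####./####.] V move#3: V04:+1/#####/#####*
[#####/#####] end (terminal -1, H#4); searched ...#./.###. to 10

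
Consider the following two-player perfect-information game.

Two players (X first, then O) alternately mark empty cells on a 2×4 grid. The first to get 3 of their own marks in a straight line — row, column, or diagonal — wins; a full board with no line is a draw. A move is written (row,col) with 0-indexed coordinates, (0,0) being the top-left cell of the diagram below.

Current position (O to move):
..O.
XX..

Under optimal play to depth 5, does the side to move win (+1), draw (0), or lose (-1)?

value(..O./XX.., O) = 0

p1 O@[..O./XX..]: (0,0)[O.O./XX..]-1 (0,1)[.OO./XX..]-1 (0,3)[..OO/XX..]-1 (1,2)[..O./XXO.]+0* (1,3)[..O./XX.O]-1
p2 X@[..O./XXO.]: (0,0)[X.O./XXO.]+0* (0,1)[.XO./XXO.]+0 (0,3)[..OX/XXO.]+0 (1,3)[..O./XXOX]-1
p3 O@[X.O./XXO.]: (0,1)[XOO./XXO.]+0* (0,3)[X.OO/XXO.]+0 (1,3)[X.O./XXOO]+0
p4 X@[XOO./XXO.]: (0,3)[XOOX/XXO.]+0* (1,3)[XOO./XXOX]-1
p5 O@[XOOX/XXO.]: (1,3)[XOOX/XXOO]+0*
p6 X@[XOOX/XXOO] terminal +0; root [..O./XX..] d5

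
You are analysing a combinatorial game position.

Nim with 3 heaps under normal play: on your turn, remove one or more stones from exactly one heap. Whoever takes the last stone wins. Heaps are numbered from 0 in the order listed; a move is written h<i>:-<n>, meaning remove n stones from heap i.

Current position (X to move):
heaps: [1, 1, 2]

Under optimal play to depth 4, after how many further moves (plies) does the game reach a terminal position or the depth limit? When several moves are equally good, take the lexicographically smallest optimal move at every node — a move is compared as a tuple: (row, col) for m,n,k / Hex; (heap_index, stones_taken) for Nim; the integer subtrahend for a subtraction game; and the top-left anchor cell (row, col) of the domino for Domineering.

PV length from [(1,1,2)]: 3 plies

[(1,1,2)] X move#1: h0:-1:-1/(0,1,2), h1:-1:-1/(1,0,2), h2:-1:-1/(1,1,1), h2:-2:+1/(1,1,0)*
[(1,1,0)] O move#2: h0:-1:-1/(0,1,0)*, h1:-1:-1/(1,0,0)
[(0,1,0)] X move#3: h1:-1:+1/(0,0,0)*
[(0,0,0)] end (terminal -1, O#4); searched (1,1,2) to 4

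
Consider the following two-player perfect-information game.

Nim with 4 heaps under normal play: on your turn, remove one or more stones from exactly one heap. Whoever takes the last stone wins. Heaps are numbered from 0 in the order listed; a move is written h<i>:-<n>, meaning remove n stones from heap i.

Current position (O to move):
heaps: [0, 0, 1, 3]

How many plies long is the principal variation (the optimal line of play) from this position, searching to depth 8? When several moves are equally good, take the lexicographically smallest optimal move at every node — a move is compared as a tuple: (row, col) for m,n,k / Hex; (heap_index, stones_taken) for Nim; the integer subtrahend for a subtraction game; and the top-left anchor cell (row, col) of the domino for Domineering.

PV length from [(0,0,1,3)]: 3 plies

[(0,0,1,3)] O move#1: h2:-1:-1/(0,0,0,3), h3:-1:-1/(0,0,1,2), h3:-2:+1/(0,0,1,1)*, h3:-3:-1/(0,0,1,0)
[(0,0,1,1)] X move#2: h2:-1:-1/(0,0,0,1)*, h3:-1:-1/(0,0,1,0)
[(0,0,0,1)] O move#3: h3:-1:+1/(0,0,0,0)*
[(0,0,0,0)] end (terminal -1, X#4); searched (0,0,1,3) to 8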